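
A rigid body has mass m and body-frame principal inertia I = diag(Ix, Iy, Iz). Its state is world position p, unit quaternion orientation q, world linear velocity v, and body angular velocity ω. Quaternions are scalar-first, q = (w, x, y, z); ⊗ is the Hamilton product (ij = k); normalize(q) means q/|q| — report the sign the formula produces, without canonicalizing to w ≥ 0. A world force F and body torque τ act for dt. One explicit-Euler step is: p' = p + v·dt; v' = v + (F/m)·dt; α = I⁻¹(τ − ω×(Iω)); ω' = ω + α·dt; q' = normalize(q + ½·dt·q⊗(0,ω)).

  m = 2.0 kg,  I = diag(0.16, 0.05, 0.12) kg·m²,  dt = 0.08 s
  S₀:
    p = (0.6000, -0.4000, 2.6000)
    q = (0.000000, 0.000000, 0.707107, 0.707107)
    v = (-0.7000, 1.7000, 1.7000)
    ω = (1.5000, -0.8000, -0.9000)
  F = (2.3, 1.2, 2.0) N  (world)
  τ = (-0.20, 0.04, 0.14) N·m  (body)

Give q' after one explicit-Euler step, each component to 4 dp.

q' = (0.0479, -0.0028, 0.7473, 0.6627)

Hamilton product q⊗(0,ω) = (1.2020819, -0.0707107, 1.0606605, -1.0606605)
q + ½dt·q⊗(0,ω), renormalized = (0.0479, -0.0028, 0.7473, 0.6627)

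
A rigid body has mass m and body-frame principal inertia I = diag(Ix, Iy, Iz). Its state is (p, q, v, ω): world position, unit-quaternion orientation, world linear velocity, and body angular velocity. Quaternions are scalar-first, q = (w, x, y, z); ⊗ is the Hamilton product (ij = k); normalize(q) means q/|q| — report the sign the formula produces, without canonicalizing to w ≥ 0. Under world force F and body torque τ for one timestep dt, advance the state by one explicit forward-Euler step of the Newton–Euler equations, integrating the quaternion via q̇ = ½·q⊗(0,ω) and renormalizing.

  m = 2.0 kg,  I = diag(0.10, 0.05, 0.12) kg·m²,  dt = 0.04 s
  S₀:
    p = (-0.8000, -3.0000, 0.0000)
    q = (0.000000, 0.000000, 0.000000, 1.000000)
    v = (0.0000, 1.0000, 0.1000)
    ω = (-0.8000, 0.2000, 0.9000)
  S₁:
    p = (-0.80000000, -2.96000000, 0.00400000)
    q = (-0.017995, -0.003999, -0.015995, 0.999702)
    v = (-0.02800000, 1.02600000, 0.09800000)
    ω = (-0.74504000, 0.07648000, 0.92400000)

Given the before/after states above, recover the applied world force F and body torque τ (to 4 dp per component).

F = (-1.4000, 1.3000, -0.1000)
τ = (0.1500, -0.1400, 0.0800)

Δv = v₁−v₀ = (-0.02800000, 0.02600000, -0.00200000)
F = m·Δv/dt = (-1.4000, 1.3000, -0.1000)
rate change Δω = (0.05496000, -0.12352000, 0.02400000)
gyro term ω₀×Iω₀ = (0.0126, 0.0144, 0.0080)
τ = I·(Δω/dt) + ω₀×(Iω₀) = (0.1500, -0.1400, 0.0800)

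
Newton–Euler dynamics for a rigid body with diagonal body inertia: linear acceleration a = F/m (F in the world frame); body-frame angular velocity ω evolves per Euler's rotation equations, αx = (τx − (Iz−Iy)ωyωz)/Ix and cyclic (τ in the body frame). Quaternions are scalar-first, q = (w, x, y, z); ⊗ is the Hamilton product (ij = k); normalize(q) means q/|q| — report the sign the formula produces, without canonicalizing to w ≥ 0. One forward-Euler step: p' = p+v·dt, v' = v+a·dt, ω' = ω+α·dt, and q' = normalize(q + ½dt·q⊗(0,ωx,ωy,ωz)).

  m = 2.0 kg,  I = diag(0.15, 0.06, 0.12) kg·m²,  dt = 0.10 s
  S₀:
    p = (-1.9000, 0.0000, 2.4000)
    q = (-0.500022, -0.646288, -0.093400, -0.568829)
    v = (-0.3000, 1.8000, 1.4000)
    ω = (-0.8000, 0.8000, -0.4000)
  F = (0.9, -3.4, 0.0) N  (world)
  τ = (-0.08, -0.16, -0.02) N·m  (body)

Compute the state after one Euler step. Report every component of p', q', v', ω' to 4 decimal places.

linear accel F/m = (0.4500, -1.7000, 0.0000)
p' = p + v·dt = (-1.9300, 0.1800, 2.5400)
v + (F/m)dt = (-0.2550, 1.6300, 1.4000)
ω×(Iω) gyroscopic = (-0.0192, 0.0096, 0.0576)
(τ − ω×Iω)/I = (-0.4053, -2.8267, -0.6467)
ω + α·dt = (-0.8405, 0.5173, -0.4647)
q⊗(0,ω) = (-0.6698420, 0.8924408, -0.2034696, -0.3917416)
q + ½dt·q⊗(0,ω), renormalized = (-0.5326, -0.6006, -0.1034, -0.5874)

p' = (-1.9300, 0.1800, 2.5400)
q' = (-0.5326, -0.6006, -0.1034, -0.5874)
v' = (-0.2550, 1.6300, 1.4000)
ω' = (-0.8405, 0.5173, -0.4647)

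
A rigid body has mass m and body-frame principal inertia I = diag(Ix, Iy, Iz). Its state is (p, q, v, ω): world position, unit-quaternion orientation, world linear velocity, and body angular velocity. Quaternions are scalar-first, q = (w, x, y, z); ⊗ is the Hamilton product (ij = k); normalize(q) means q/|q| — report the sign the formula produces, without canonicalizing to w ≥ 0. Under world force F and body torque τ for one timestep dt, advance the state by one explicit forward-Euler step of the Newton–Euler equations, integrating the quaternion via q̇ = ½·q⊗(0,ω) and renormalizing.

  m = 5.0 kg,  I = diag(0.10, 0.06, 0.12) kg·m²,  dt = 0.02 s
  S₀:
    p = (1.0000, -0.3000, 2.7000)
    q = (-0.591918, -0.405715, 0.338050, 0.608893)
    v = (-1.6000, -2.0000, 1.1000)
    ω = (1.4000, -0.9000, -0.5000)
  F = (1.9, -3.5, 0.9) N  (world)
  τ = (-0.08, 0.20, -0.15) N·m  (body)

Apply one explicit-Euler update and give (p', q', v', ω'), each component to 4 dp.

precession coupling ω×(Iω) = (0.0270, 0.0140, 0.0504)
(τ − ω×Iω)/I = (-1.0700, 3.1000, -1.6700)
ω + α·dt = (1.3786, -0.8380, -0.5334)
q⊗(0,ω) = (1.1766925, -0.4497065, 1.1823189, 0.1878325)
q + ½dt·q⊗(0,ω), renormalized = (-0.5801, -0.4102, 0.3498, 0.6107)
a = (0.3800, -0.7000, 0.1800)
p' = p + v·dt = (0.9680, -0.3400, 2.7220)
new velocity v' = (-1.5924, -2.0140, 1.1036)

p' = (0.9680, -0.3400, 2.7220)
q' = (-0.5801, -0.4102, 0.3498, 0.6107)
v' = (-1.5924, -2.0140, 1.1036)
ω' = (1.3786, -0.8380, -0.5334)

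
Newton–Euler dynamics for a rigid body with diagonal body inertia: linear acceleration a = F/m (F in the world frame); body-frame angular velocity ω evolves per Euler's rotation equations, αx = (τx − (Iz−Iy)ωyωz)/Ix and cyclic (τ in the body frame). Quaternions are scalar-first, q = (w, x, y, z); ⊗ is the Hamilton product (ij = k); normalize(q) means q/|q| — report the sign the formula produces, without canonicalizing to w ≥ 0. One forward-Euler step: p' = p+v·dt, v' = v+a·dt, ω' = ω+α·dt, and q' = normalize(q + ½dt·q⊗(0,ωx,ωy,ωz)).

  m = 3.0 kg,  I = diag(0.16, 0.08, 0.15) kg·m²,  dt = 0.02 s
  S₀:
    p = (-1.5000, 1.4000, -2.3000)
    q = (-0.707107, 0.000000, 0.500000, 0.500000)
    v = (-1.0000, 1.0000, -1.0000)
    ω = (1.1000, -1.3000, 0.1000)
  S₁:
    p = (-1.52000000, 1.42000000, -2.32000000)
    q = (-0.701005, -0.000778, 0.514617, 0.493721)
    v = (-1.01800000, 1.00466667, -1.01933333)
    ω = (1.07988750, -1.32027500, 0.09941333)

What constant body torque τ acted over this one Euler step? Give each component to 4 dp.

τ = (-0.1700, -0.0800, 0.1100)

Δω = ω₁−ω₀ = (-0.02011250, -0.02027500, -0.00058667)
ω₀×(Iω₀) = (-0.0091, 0.0011, 0.1144)
I·α + gyro = (-0.1700, -0.0800, 0.1100)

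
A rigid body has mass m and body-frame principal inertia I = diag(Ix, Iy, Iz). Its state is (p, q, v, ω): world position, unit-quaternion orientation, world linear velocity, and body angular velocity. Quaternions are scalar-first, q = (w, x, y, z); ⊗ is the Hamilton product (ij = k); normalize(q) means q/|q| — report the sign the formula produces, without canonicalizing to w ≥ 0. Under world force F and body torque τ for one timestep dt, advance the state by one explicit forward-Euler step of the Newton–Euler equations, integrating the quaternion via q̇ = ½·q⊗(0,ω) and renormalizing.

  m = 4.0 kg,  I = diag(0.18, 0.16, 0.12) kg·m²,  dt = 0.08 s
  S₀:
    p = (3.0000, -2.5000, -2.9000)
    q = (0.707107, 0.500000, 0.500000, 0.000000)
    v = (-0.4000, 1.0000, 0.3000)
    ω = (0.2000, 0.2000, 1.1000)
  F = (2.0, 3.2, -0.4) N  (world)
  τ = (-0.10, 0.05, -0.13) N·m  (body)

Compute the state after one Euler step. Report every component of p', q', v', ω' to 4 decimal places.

precession coupling ω×(Iω) = (-0.0088, 0.0132, -0.0008)
angular accel α = (-0.5067, 0.2300, -1.0767)
ω' = ω + α·dt = (0.1595, 0.2184, 1.0139)
Hamilton product q⊗(0,ω) = (-0.2000000, 0.6914214, -0.4085786, 0.7778177)
updated quaternion q' = (0.6984, 0.5271, 0.4832, 0.0311)
a = (0.5000, 0.8000, -0.1000)
new position p' = (2.9680, -2.4200, -2.8760)
new velocity v' = (-0.3600, 1.0640, 0.2920)

p' = (2.9680, -2.4200, -2.8760)
q' = (0.6984, 0.5271, 0.4832, 0.0311)
v' = (-0.3600, 1.0640, 0.2920)
ω' = (0.1595, 0.2184, 1.0139)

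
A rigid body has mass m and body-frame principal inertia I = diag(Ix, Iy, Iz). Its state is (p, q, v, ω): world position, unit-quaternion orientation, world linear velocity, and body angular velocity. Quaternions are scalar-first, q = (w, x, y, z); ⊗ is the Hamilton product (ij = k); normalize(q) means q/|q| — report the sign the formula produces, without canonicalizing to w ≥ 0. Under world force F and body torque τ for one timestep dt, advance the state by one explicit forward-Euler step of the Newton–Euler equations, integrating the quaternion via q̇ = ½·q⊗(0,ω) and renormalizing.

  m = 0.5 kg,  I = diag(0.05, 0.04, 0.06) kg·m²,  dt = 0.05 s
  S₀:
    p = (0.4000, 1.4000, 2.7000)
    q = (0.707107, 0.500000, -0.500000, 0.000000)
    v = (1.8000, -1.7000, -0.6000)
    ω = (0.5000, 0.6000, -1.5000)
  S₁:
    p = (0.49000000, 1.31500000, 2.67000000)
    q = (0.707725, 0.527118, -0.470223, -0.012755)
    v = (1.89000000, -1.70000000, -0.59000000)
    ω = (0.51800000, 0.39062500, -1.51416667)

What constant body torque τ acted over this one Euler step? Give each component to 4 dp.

τ = (0.0000, -0.1600, -0.0200)

rate change Δω = (0.01800000, -0.20937500, -0.01416667)
gyro term ω₀×Iω₀ = (-0.0180, 0.0075, -0.0030)
I·α + gyro = (0.0000, -0.1600, -0.0200)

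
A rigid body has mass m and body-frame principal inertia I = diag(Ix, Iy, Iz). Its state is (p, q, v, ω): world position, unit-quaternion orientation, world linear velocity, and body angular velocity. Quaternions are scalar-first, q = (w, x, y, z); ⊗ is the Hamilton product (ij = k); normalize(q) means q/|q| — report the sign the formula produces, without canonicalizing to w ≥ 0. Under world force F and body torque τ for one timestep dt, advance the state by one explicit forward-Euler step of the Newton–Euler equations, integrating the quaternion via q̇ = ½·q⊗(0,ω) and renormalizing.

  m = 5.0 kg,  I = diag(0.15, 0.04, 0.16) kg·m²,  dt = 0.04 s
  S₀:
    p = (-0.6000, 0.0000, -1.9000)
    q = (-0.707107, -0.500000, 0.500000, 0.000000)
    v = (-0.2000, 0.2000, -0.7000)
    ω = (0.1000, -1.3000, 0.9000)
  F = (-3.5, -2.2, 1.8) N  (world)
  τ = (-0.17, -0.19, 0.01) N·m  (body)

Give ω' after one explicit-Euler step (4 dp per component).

α = I⁻¹(τ − ω×Iω) = (-0.1973, -4.7275, -0.0269)
new body rate ω' = (0.0921, -1.4891, 0.8989)

ω' = (0.0921, -1.4891, 0.8989)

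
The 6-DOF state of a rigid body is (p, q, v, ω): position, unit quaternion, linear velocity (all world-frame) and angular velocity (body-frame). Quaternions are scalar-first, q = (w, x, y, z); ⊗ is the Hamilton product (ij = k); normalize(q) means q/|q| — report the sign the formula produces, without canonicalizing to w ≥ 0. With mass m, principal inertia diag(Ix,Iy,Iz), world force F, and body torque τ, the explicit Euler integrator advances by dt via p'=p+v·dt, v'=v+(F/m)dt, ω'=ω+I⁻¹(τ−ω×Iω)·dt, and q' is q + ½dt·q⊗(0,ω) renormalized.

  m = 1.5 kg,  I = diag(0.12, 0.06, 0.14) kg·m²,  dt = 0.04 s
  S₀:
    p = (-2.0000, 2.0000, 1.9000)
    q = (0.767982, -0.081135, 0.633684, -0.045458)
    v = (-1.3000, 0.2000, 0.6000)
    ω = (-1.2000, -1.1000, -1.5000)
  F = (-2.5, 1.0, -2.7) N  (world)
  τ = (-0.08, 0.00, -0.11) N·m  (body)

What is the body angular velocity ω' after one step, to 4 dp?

ω' = (-1.2707, -1.0760, -1.5088)

angular accel α = (-1.7667, 0.6000, -0.2200)
ω' = ω + α·dt = (-1.2707, -1.0760, -1.5088)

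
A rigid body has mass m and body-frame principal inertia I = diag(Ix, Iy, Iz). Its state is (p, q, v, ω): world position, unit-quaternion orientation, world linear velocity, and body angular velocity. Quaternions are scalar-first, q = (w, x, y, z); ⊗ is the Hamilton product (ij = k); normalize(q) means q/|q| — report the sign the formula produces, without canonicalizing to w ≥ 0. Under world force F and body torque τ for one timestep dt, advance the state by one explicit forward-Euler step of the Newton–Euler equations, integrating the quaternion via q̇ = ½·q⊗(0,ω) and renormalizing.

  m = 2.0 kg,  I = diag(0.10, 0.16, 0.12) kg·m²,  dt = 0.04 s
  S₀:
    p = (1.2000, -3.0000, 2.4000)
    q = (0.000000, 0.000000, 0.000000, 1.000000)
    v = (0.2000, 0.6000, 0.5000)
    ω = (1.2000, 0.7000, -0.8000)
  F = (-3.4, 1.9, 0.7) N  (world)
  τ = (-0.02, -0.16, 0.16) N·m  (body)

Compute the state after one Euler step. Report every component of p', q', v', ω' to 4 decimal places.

linear accel F/m = (-1.7000, 0.9500, 0.3500)
p + v·dt = (1.2080, -2.9760, 2.4200)
new velocity v' = (0.1320, 0.6380, 0.5140)
angular accel α = (-0.4240, -1.1200, 0.9133)
ω + α·dt = (1.1830, 0.6552, -0.7635)
2q̇ = q⊗(0,ω) = (0.8000000, -0.7000000, 1.2000000, 0.0000000)
updated quaternion q' = (0.0160, -0.0140, 0.0240, 0.9995)

p' = (1.2080, -2.9760, 2.4200)
q' = (0.0160, -0.0140, 0.0240, 0.9995)
v' = (0.1320, 0.6380, 0.5140)
ω' = (1.1830, 0.6552, -0.7635)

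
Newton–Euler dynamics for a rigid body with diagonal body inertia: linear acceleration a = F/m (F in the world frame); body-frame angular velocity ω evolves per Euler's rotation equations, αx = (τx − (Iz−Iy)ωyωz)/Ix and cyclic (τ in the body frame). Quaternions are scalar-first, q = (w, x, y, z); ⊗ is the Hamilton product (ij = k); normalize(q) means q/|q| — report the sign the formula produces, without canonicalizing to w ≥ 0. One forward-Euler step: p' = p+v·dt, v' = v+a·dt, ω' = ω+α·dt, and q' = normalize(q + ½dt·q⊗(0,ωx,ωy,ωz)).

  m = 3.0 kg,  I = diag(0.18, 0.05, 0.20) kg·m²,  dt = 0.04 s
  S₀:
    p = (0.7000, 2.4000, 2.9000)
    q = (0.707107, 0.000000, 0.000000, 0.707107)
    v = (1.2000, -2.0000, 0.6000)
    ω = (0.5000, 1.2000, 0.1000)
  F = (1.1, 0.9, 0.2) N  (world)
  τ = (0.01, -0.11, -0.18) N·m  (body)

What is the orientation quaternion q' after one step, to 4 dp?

q' = (0.7055, -0.0099, 0.0240, 0.7083)

Hamilton product q⊗(0,ω) = (-0.0707107, -0.4949749, 1.2020819, 0.0707107)
q + ½dt·q⊗(0,ω), renormalized = (0.7055, -0.0099, 0.0240, 0.7083)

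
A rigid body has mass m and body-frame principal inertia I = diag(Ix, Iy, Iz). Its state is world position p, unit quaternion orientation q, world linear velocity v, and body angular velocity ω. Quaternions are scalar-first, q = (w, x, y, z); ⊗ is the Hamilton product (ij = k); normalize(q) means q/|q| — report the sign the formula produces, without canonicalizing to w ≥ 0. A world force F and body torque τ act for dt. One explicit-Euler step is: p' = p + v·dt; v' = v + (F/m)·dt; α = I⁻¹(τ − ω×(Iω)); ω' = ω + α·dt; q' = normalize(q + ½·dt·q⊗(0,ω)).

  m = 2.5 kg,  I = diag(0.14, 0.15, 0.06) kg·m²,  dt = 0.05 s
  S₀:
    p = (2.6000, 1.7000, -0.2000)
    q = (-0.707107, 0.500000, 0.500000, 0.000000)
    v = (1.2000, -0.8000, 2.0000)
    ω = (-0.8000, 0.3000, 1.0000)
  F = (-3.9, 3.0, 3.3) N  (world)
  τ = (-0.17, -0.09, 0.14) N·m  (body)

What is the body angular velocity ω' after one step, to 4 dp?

precession coupling ω×(Iω) = (-0.0270, -0.0640, -0.0024)
angular accel α = (-1.0214, -0.1733, 2.3733)
new body rate ω' = (-0.8511, 0.2913, 1.1187)

ω' = (-0.8511, 0.2913, 1.1187)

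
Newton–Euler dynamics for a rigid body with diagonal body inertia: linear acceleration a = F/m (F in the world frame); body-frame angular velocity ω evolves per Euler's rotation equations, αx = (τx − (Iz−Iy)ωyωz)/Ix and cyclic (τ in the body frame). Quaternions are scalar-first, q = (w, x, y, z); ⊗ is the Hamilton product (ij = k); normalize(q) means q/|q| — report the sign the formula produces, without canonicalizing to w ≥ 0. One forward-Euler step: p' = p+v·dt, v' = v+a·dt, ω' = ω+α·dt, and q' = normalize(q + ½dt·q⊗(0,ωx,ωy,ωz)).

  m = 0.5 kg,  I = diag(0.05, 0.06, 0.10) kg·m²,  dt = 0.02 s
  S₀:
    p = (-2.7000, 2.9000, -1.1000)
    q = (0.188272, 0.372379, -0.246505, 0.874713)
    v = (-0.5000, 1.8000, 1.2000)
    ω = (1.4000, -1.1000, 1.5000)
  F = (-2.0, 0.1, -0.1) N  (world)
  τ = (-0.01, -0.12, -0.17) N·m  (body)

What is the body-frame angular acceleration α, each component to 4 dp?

precession coupling ω×(Iω) = (-0.0660, -0.1050, -0.0154)
angular accel α = (1.1200, -0.2500, -1.5460)

α = (1.1200, -0.2500, -1.5460)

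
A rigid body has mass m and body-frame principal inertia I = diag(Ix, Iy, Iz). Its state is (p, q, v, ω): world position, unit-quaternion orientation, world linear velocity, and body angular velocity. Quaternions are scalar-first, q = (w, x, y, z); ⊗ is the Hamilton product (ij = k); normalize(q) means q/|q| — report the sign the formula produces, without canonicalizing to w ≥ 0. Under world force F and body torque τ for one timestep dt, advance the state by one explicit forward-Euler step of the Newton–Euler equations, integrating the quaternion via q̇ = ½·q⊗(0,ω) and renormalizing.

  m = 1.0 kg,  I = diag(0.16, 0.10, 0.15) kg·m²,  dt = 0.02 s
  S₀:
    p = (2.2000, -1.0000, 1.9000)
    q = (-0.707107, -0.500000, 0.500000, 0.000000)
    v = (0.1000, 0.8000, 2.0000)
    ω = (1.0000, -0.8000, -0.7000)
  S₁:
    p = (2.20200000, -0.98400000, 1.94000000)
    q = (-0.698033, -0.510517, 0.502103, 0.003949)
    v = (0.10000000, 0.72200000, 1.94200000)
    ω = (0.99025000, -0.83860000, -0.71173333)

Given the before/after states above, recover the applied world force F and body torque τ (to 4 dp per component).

rate change Δω = (-0.00975000, -0.03860000, -0.01173333)
gyro term ω₀×Iω₀ = (0.0280, -0.0070, 0.0480)
applied torque τ = (-0.0500, -0.2000, -0.0400)
Δv = v₁−v₀ = (0.00000000, -0.07800000, -0.05800000)
m·(v₁−v₀)/dt = (0.0000, -3.9000, -2.9000)

F = (0.0000, -3.9000, -2.9000)
τ = (-0.0500, -0.2000, -0.0400)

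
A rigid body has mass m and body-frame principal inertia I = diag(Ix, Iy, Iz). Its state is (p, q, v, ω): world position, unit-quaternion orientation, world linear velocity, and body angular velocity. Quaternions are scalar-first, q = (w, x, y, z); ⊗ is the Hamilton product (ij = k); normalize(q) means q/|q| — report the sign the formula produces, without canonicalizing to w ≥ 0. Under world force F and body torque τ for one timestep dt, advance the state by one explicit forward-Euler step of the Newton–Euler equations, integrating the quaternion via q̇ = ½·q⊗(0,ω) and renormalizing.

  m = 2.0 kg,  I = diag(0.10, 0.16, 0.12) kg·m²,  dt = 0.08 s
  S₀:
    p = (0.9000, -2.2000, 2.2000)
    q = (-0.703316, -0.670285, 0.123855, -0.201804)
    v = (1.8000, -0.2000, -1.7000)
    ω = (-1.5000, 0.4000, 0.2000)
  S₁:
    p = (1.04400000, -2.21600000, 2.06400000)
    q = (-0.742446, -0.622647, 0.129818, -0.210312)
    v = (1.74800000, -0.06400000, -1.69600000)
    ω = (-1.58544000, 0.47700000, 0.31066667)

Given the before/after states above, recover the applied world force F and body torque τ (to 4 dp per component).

Δv = v₁−v₀ = (-0.05200000, 0.13600000, 0.00400000)
m·(v₁−v₀)/dt = (-1.3000, 3.4000, 0.1000)
ω₁ − ω₀ = (-0.08544000, 0.07700000, 0.11066667)
precession coupling = (-0.0032, 0.0060, -0.0360)
applied torque τ = (-0.1100, 0.1600, 0.1300)

F = (-1.3000, 3.4000, 0.1000)
τ = (-0.1100, 0.1600, 0.1300)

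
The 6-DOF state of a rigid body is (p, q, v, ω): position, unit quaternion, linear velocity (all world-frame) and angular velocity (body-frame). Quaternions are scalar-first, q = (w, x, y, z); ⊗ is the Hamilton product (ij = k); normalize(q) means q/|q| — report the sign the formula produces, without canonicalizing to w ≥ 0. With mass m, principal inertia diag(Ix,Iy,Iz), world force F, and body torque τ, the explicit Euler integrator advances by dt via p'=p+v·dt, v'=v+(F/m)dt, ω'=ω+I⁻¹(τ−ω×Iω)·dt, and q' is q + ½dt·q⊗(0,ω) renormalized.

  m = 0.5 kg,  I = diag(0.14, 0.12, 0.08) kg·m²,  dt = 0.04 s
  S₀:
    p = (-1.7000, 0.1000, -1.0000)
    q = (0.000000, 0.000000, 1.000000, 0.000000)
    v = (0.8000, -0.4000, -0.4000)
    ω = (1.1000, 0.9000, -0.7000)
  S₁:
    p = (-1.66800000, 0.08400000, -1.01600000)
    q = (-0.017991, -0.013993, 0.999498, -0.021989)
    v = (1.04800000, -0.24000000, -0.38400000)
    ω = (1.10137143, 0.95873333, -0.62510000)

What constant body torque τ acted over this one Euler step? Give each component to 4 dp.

rate change Δω = (0.00137143, 0.05873333, 0.07490000)
gyro term ω₀×Iω₀ = (0.0252, -0.0462, -0.0198)
applied torque τ = (0.0300, 0.1300, 0.1300)

τ = (0.0300, 0.1300, 0.1300)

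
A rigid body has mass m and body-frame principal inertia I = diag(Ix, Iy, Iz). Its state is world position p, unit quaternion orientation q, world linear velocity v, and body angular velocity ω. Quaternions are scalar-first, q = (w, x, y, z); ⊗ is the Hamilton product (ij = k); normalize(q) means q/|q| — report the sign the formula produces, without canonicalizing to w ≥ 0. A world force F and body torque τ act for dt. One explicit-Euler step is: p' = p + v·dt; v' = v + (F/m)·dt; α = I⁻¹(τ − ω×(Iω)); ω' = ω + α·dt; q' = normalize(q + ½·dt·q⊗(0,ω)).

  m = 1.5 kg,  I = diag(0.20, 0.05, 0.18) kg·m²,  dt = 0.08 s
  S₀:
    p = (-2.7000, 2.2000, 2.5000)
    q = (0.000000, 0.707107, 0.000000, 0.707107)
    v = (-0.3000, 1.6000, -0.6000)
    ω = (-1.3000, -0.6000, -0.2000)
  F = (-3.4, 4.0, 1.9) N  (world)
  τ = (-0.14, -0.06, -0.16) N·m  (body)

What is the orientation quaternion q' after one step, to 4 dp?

q' = (0.0424, 0.7229, -0.0311, 0.6890)

2q̇ = q⊗(0,ω) = (1.0606605, 0.4242642, -0.7778177, -0.4242642)
q' = normalize(q + ½dt·q⊗(0,ω)) = (0.0424, 0.7229, -0.0311, 0.6890)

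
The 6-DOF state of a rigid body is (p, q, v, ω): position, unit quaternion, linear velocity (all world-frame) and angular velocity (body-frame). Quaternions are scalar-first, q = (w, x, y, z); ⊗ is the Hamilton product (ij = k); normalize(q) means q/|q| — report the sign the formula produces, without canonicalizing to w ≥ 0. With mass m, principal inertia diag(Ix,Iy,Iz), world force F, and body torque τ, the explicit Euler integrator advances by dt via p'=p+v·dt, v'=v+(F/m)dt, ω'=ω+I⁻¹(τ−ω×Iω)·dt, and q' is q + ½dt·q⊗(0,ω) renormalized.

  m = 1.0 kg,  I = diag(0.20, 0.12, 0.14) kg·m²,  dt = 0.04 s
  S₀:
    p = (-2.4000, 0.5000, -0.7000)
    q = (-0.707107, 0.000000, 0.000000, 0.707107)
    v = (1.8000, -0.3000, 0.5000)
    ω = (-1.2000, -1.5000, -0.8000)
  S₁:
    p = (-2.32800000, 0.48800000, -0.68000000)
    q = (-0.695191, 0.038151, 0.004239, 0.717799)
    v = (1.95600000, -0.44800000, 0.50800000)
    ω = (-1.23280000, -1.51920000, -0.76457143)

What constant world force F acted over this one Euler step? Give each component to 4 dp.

F = (3.9000, -3.7000, 0.2000)

v₁ − v₀ = (0.15600000, -0.14800000, 0.00800000)
F = m·Δv/dt = (3.9000, -3.7000, 0.2000)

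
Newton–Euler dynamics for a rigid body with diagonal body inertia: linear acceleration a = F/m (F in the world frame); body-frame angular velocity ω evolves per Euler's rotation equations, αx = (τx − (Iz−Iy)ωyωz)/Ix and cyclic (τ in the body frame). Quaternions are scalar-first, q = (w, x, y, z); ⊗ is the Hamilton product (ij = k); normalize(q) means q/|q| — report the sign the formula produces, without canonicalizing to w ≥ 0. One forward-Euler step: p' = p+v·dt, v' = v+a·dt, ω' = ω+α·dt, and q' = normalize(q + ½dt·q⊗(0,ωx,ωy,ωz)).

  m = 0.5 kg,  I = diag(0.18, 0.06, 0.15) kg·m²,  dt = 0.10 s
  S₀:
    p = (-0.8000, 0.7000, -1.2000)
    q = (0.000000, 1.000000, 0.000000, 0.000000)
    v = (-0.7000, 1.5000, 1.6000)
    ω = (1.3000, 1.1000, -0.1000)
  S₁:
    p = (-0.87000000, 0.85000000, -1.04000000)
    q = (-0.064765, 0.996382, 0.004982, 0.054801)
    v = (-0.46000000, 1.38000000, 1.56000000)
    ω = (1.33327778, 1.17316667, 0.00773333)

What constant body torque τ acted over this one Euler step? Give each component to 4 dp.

τ = (0.0500, 0.0400, -0.0100)

ω₁ − ω₀ = (0.03327778, 0.07316667, 0.10773333)
τ = I·(Δω/dt) + ω₀×(Iω₀) = (0.0500, 0.0400, -0.0100)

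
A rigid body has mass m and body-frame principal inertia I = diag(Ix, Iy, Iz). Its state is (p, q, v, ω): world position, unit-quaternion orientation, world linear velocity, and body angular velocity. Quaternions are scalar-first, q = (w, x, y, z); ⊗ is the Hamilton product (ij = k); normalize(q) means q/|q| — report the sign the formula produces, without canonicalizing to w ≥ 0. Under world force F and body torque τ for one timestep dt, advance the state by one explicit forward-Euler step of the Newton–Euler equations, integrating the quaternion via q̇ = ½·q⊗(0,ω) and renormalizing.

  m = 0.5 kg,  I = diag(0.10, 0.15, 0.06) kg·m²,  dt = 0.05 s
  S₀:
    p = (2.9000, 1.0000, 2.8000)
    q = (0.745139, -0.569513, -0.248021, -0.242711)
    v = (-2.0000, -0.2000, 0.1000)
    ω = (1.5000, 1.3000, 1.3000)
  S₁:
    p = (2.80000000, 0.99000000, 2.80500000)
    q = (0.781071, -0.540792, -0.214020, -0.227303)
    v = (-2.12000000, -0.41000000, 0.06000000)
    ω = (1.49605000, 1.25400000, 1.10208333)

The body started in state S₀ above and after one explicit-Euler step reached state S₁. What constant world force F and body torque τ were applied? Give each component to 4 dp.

rate change Δω = (-0.00395000, -0.04600000, -0.19791667)
I·α + gyro = (-0.1600, -0.0600, -0.1400)
velocity change Δv = (-0.12000000, -0.21000000, -0.04000000)
applied force F = (-1.2000, -2.1000, -0.4000)

F = (-1.2000, -2.1000, -0.4000)
τ = (-0.1600, -0.0600, -0.1400)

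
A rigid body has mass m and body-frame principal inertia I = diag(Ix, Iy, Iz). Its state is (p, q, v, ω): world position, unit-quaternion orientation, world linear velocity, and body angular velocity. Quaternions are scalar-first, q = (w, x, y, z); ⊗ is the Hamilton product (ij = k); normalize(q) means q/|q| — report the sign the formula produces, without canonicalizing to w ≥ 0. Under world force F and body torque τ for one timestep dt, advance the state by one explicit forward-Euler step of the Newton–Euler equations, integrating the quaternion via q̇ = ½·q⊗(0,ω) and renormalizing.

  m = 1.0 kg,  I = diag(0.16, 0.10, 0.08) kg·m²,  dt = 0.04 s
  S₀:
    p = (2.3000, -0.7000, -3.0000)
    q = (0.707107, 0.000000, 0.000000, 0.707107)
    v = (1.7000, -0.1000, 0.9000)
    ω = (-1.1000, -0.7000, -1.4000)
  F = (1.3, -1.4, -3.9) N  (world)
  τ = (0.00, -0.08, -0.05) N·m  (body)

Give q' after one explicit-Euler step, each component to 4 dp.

2q̇ = q⊗(0,ω) = (0.9899498, -0.2828428, -1.2727926, -0.9899498)
q + ½dt·q⊗(0,ω), renormalized = (0.7264, -0.0057, -0.0254, 0.6868)

q' = (0.7264, -0.0057, -0.0254, 0.6868)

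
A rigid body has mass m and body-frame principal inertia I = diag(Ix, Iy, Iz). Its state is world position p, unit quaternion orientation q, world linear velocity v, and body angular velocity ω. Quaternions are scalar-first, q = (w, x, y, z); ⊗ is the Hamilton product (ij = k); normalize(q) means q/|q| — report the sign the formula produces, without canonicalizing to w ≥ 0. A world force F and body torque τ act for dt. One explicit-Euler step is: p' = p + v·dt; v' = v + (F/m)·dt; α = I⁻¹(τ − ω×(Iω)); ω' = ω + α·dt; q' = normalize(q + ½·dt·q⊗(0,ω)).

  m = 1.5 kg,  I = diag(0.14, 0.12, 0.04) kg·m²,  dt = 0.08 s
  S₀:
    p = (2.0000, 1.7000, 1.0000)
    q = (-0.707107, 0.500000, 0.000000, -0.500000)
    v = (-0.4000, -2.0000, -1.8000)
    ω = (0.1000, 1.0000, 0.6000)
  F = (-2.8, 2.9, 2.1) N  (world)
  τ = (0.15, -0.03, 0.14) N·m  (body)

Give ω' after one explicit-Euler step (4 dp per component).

precession coupling ω×(Iω) = (-0.0480, 0.0060, -0.0020)
α = I⁻¹(τ − ω×Iω) = (1.4143, -0.3000, 3.5500)
new body rate ω' = (0.2131, 0.9760, 0.8840)

ω' = (0.2131, 0.9760, 0.8840)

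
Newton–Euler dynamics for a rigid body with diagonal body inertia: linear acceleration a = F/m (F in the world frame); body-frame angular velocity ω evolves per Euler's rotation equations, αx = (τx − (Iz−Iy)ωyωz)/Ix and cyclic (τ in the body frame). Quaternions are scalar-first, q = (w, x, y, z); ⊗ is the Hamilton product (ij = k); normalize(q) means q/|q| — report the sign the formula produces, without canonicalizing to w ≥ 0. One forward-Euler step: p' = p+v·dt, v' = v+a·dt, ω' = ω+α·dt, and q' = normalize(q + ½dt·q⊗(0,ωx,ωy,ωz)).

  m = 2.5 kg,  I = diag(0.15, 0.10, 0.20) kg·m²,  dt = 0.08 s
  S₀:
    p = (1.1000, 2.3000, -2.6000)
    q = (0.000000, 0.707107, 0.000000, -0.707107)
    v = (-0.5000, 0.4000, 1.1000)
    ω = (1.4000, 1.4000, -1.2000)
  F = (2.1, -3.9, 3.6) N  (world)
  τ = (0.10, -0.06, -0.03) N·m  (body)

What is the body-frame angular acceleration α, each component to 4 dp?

α = (1.7867, -1.4400, 0.3400)

gyro term ω×Iω = (-0.1680, 0.0840, -0.0980)
angular accel α = (1.7867, -1.4400, 0.3400)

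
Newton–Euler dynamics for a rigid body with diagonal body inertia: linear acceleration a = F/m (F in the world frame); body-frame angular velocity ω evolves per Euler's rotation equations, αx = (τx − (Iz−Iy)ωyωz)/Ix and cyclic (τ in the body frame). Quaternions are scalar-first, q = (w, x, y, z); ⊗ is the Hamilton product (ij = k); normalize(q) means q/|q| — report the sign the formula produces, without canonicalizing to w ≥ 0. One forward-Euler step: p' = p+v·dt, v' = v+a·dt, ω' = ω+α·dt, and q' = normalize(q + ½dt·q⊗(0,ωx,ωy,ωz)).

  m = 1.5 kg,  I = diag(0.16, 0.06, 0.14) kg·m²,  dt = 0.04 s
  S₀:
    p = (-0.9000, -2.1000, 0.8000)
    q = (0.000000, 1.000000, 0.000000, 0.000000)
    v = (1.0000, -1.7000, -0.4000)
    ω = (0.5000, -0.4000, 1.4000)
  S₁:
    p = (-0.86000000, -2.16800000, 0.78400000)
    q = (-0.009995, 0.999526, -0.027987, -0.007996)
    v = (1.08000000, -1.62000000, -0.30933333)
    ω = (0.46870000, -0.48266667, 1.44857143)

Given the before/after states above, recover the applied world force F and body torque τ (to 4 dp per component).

v₁ − v₀ = (0.08000000, 0.08000000, 0.09066667)
m·(v₁−v₀)/dt = (3.0000, 3.0000, 3.4000)
Δω = ω₁−ω₀ = (-0.03130000, -0.08266667, 0.04857143)
I·α + gyro = (-0.1700, -0.1100, 0.1900)

F = (3.0000, 3.0000, 3.4000)
τ = (-0.1700, -0.1100, 0.1900)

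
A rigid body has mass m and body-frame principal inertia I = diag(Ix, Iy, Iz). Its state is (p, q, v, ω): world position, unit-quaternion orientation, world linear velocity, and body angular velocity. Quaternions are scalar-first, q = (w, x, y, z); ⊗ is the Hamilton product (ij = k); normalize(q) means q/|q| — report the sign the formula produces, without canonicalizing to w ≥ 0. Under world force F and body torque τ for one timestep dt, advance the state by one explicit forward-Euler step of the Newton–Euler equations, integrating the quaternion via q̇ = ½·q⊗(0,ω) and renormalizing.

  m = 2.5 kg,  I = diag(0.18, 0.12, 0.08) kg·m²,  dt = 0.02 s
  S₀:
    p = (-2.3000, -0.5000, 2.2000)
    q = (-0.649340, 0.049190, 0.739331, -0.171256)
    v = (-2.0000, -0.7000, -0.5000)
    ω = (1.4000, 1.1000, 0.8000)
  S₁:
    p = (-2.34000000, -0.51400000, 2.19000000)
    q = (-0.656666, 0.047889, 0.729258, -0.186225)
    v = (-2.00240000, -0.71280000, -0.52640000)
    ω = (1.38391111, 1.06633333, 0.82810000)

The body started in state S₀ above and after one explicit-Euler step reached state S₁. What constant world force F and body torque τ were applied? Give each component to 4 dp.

F = (-0.3000, -1.6000, -3.3000)
τ = (-0.1800, -0.0900, 0.0200)

ω₁ − ω₀ = (-0.01608889, -0.03366667, 0.02810000)
gyro term ω₀×Iω₀ = (-0.0352, 0.1120, -0.0924)
τ = I·(Δω/dt) + ω₀×(Iω₀) = (-0.1800, -0.0900, 0.0200)
velocity change Δv = (-0.00240000, -0.01280000, -0.02640000)
F = m·Δv/dt = (-0.3000, -1.6000, -3.3000)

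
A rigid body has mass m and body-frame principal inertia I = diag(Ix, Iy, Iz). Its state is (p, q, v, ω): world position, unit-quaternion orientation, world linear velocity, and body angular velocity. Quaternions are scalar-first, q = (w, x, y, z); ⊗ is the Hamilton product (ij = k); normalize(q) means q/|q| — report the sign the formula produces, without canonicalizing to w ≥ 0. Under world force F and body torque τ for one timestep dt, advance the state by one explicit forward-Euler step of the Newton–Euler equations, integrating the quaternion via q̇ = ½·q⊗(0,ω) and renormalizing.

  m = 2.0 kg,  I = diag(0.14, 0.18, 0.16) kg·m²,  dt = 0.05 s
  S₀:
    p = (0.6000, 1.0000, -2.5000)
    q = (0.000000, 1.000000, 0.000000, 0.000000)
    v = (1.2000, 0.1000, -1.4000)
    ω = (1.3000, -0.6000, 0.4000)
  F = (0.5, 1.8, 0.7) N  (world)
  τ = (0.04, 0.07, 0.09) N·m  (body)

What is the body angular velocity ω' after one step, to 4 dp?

ω' = (1.3126, -0.5777, 0.4379)

ω×(Iω) gyroscopic = (0.0048, -0.0104, -0.0312)
(τ − ω×Iω)/I = (0.2514, 0.4467, 0.7575)
ω' = ω + α·dt = (1.3126, -0.5777, 0.4379)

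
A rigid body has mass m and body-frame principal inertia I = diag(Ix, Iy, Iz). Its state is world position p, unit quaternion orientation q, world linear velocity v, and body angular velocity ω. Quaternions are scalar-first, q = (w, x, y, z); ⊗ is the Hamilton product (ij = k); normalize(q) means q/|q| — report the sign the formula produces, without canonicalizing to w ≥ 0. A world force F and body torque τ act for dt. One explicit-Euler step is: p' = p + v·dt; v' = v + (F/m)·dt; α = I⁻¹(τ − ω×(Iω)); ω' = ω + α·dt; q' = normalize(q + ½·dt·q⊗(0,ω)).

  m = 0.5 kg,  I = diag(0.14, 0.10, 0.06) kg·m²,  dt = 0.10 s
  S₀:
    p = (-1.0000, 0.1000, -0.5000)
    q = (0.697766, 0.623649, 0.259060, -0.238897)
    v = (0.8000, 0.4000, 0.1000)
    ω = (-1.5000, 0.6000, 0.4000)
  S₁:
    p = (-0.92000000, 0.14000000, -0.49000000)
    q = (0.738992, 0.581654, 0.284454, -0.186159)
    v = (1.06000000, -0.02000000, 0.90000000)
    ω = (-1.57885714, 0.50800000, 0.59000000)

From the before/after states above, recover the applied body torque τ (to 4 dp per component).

τ = (-0.1200, -0.1400, 0.1500)

Δω = ω₁−ω₀ = (-0.07885714, -0.09200000, 0.19000000)
precession coupling = (-0.0096, -0.0480, 0.0360)
τ = I·(Δω/dt) + ω₀×(Iω₀) = (-0.1200, -0.1400, 0.1500)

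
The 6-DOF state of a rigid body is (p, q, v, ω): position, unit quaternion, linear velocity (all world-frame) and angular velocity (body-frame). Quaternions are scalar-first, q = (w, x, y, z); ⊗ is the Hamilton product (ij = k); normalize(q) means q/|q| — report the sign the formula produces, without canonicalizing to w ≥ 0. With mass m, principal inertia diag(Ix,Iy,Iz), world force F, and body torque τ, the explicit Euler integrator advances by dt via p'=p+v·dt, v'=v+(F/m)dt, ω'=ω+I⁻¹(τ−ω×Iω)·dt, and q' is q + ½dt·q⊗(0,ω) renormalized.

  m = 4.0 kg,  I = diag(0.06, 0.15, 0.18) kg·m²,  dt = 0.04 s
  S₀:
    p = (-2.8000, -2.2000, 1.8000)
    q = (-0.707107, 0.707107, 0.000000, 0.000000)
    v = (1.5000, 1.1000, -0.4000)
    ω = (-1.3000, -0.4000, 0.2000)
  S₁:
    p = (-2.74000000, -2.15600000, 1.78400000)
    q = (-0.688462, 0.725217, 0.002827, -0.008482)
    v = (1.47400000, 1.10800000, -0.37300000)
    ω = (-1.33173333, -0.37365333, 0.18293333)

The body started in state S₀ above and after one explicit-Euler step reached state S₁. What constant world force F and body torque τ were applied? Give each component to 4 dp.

F = (-2.6000, 0.8000, 2.7000)
τ = (-0.0500, 0.1300, -0.0300)

v₁ − v₀ = (-0.02600000, 0.00800000, 0.02700000)
applied force F = (-2.6000, 0.8000, 2.7000)
rate change Δω = (-0.03173333, 0.02634667, -0.01706667)
precession coupling = (-0.0024, 0.0312, 0.0468)
I·α + gyro = (-0.0500, 0.1300, -0.0300)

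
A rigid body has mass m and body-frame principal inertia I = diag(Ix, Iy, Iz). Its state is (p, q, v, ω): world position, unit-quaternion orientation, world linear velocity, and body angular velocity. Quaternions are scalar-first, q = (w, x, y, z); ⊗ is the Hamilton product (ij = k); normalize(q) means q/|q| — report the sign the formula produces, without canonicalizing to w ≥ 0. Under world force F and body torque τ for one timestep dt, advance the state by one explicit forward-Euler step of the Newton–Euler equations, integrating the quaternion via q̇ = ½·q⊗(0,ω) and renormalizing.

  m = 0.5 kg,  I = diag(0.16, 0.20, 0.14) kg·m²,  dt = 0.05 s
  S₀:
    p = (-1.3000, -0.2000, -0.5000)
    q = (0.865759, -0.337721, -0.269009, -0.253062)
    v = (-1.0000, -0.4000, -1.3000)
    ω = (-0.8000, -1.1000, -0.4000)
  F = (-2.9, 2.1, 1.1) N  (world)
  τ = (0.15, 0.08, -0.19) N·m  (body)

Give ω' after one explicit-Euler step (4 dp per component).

ω' = (-0.7449, -1.0816, -0.4804)

precession coupling ω×(Iω) = (-0.0264, 0.0064, 0.0352)
α = I⁻¹(τ − ω×Iω) = (1.1025, 0.3680, -1.6086)
new body rate ω' = (-0.7449, -1.0816, -0.4804)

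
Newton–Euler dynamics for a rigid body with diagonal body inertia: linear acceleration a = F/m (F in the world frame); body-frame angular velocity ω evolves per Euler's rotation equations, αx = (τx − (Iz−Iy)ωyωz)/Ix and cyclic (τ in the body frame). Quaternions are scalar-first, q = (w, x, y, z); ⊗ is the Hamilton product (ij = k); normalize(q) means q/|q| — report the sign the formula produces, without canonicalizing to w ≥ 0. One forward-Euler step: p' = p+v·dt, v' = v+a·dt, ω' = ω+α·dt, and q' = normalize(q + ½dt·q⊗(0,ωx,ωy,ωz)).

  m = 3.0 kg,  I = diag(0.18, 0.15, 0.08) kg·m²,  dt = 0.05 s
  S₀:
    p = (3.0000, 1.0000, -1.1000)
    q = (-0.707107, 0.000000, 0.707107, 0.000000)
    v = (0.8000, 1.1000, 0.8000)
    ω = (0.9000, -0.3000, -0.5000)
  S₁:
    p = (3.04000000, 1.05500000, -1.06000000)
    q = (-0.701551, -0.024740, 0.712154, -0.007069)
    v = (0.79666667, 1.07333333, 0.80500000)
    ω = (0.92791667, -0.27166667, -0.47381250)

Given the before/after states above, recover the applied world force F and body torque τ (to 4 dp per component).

F = (-0.2000, -1.6000, 0.3000)
τ = (0.0900, 0.0400, 0.0500)

ω₁ − ω₀ = (0.02791667, 0.02833333, 0.02618750)
ω₀×(Iω₀) = (-0.0105, -0.0450, 0.0081)
I·α + gyro = (0.0900, 0.0400, 0.0500)
v₁ − v₀ = (-0.00333333, -0.02666667, 0.00500000)
F = m·Δv/dt = (-0.2000, -1.6000, 0.3000)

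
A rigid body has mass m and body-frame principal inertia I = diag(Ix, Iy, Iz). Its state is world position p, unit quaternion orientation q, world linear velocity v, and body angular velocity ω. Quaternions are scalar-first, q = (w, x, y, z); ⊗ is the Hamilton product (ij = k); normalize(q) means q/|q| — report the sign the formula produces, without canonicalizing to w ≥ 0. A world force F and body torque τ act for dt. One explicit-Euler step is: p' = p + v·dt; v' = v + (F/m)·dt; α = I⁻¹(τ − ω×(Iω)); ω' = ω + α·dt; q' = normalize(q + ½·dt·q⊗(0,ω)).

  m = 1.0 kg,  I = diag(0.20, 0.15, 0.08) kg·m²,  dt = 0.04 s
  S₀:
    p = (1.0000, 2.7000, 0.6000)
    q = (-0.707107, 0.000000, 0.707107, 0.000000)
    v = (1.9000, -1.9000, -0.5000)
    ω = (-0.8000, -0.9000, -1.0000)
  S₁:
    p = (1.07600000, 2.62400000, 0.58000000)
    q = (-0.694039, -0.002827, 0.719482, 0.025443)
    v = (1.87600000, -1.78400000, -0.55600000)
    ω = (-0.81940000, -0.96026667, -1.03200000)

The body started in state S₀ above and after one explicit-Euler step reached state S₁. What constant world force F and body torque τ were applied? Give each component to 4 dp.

Δω = ω₁−ω₀ = (-0.01940000, -0.06026667, -0.03200000)
ω₀×(Iω₀) = (-0.0630, 0.0960, -0.0360)
I·α + gyro = (-0.1600, -0.1300, -0.1000)
Δv = v₁−v₀ = (-0.02400000, 0.11600000, -0.05600000)
F = m·Δv/dt = (-0.6000, 2.9000, -1.4000)

F = (-0.6000, 2.9000, -1.4000)
τ = (-0.1600, -0.1300, -0.1000)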